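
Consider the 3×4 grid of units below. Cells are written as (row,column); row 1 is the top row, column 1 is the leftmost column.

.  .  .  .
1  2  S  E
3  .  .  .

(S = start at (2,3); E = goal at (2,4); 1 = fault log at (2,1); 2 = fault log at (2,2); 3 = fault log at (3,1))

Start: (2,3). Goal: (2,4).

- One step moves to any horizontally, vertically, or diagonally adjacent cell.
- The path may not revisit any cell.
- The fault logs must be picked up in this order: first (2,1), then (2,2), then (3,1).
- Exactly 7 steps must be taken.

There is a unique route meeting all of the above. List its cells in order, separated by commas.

The waypoints must appear in the order (2,1), (2,2), (3,1), with no cell reused.
Route from (2,3): up-left 1 to (1,2), down-left 1 to (2,1), right 1 to (2,2), down-left 1 to (3,1), right 2 to (3,3), up-right 1 to (2,4) — 7 moves in all.
Check: order respected (1 at step 2, 2 at step 3, 3 at step 4); 7 moves as required.

(2,3), (1,2), (2,1), (2,2), (3,1), (3,2), (3,3), (2,4)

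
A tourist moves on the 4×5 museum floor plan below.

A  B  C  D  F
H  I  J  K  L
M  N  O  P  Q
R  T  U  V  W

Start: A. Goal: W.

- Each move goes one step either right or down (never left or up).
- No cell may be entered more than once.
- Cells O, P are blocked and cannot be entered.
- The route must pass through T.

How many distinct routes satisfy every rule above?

A right/down-only route from A to W makes exactly 3 down-moves and 4 right-moves in some order.
With no other constraints that would be C(7,3) = 35 routes.
Split at T and multiply the segment counts (each segment already excludes blocked cells): A→T: 4; T→W: 1; product = 4.
That gives 4 routes.

4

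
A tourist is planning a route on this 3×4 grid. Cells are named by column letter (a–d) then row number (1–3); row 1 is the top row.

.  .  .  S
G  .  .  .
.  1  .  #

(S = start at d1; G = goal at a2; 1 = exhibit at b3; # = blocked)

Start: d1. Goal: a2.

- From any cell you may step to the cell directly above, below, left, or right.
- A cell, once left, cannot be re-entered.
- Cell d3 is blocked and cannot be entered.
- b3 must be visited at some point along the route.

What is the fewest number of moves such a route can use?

Any route passes through b3 somewhere between d1 and a2. Summing Manhattan distances along the two legs (d1 → b3 → a2) gives a lower bound of 4 + 2 = 6 moves.
A route of 6 moves achieves this: d1 → d2 → c2 → c3 → b3 → b2 → a2.
Since 6 matches the lower bound, it is optimal.

6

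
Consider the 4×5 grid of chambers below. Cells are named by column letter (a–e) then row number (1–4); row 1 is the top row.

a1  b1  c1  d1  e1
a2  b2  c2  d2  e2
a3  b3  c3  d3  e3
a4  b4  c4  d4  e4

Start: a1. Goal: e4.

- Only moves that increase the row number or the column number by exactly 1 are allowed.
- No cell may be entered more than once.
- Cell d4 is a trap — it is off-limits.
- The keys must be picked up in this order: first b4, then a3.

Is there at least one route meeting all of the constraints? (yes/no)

a3 lies above b4, so going from b4 to a3 would need an upward move — but moves only go right/down, so b4 cannot be visited before a3.

no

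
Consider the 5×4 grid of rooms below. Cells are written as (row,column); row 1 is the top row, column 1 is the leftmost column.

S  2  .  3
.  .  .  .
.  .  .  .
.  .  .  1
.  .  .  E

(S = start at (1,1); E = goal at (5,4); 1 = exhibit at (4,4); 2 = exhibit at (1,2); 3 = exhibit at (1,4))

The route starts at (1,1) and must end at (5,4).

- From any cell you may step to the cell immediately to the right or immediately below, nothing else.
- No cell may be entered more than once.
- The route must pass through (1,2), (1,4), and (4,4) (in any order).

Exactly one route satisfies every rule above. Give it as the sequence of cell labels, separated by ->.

Moves only go right or down, so the column and row indices never decrease.
Route from (1,1): right 3 to (1,4), down 4 to (5,4) — 7 moves in all.
Check: all required cells visited.

(1,1) -> (1,2) -> (1,3) -> (1,4) -> (2,4) -> (3,4) -> (4,4) -> (5,4)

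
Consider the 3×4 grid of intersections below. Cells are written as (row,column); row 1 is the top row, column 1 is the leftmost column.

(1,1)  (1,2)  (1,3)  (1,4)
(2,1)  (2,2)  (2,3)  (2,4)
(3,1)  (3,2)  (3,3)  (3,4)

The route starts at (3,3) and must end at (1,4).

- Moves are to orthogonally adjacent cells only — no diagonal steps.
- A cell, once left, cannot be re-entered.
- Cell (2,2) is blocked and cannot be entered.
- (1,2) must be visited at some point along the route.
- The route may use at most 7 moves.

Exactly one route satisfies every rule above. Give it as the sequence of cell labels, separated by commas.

(3,3), (3,2), (3,1), (2,1), (1,1), (1,2), (1,3), (1,4)

Any route must reach (1,2) and still end at (1,4) within 7 moves, so the order of the required stops is forced.
Route from (3,3): left 2 to (3,1), up 2 to (1,1), right 3 to (1,4) — 7 moves in all.
Check: all required cells visited; 7 ≤ 7 moves.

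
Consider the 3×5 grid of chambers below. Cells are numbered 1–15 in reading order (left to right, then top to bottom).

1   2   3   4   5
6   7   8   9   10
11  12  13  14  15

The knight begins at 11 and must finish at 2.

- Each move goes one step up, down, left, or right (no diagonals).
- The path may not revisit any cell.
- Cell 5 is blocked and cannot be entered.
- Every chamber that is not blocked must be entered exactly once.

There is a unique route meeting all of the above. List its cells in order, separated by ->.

Need to visit all 14 open cells exactly once, starting at 11 and ending at 2.
Cell 1 has only two open neighbours (6 and 2), so the path must pass straight through it: one of those is the cell it's entered from and the other is where it exits.
Route from 11: 4× right (reaching 15), up to 10, left to 9, up to 4, left to 3, down to 8, 2× left (reaching 6), up to 1, right to 2 — 13 moves in all.
Check: all 14 open cells covered.

11 -> 12 -> 13 -> 14 -> 15 -> 10 -> 9 -> 4 -> 3 -> 8 -> 7 -> 6 -> 1 -> 2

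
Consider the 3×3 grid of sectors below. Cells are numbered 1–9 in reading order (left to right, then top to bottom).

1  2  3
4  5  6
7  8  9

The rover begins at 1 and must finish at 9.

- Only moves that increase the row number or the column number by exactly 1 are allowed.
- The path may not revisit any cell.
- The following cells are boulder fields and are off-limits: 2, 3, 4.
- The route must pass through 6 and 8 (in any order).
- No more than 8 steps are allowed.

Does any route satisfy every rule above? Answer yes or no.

no

8 is below but to the left of 6: going 6 → 8 would need a leftward move and 8 → 6 an upward move, so no right/down-only route can visit both required cells.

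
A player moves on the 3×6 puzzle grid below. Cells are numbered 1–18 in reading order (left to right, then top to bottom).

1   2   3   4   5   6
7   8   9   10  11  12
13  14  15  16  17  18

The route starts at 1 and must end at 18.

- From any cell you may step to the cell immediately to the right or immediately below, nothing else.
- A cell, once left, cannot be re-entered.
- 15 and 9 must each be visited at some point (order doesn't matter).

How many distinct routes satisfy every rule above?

A right/down-only route from 1 to 18 makes exactly 2 down-moves and 5 right-moves in some order.
With no other constraints that would be C(7,2) = 21 routes.
A monotone route can only reach the required cells in the order 9, 15, so split there and multiply the segment counts: 1→9: 3; 9→15: 1; 15→18: 1; product = 3.
That gives 3 routes.

3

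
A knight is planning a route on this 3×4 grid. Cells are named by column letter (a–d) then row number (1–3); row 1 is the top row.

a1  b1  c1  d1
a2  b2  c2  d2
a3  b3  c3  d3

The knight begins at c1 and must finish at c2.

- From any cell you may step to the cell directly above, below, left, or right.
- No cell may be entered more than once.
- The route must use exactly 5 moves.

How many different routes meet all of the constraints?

3

Need simple routes of exactly 5 moves from c1 to c2 (Manhattan distance 1, so 2 moves are spent on a detour and 2 undoing it).
Enumerating: c1 b1 b2 b3 c3 c2 | c1 b1 a1 a2 b2 c2 | c1 d1 d2 d3 c3 c2.
That gives 3 routes.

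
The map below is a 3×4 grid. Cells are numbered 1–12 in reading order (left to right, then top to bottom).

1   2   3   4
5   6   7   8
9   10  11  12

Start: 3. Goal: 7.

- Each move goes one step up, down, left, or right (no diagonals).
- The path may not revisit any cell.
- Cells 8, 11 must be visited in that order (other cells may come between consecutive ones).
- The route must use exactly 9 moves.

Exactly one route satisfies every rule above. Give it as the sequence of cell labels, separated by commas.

The waypoints must appear in the order 8, 11, with no cell reused.
Route from 3: right 1 to 4, down 2 to 12, left 3 to 9, up 1 to 5, right 2 to 7 — 9 moves in all.
Check: order respected (8 at step 2, 11 at step 4); 9 moves as required.

3, 4, 8, 12, 11, 10, 9, 5, 6, 7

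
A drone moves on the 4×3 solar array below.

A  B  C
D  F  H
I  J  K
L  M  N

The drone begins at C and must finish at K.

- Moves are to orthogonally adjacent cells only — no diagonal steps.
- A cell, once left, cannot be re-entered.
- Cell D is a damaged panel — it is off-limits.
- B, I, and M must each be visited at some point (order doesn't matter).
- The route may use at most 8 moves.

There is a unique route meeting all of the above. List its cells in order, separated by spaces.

The 8-move cap with required stops at B, I, M leaves no slack for detours.
Route from C: left to B, 2× down (reaching J), left to I, down to L, 2× right (reaching N), up to K — 8 moves in all.
Check: all required cells visited; 8 ≤ 8 moves.

C B F J I L M N K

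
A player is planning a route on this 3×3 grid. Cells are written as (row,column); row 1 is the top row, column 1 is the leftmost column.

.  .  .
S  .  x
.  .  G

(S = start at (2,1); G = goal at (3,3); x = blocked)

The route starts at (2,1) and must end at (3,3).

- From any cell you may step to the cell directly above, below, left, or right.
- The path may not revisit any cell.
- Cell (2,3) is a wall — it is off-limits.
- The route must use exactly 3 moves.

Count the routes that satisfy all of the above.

2

Need simple routes of exactly 3 moves from (2,1) to (3,3) (Manhattan distance 3, so 0 moves are spent on a detour and 0 undoing it).
Enumerating: (2,1) (3,1) (3,2) (3,3) | (2,1) (2,2) (3,2) (3,3).
That gives 2 routes.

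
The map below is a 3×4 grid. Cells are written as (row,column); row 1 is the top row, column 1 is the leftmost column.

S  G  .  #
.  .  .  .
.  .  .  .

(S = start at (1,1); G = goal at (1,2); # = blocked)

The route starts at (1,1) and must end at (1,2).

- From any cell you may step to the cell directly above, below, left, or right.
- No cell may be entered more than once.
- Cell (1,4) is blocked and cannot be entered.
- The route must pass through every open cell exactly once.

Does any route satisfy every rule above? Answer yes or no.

Colour the cells like a checkerboard: each orthogonal step flips colour, so a Hamiltonian route alternates colours. Here there are 6 cells of one colour and 5 of the other, with start on the opposite colour to the goal — the counts and endpoints can't be arranged into an alternating sequence of length 11, so no Hamiltonian route exists.

no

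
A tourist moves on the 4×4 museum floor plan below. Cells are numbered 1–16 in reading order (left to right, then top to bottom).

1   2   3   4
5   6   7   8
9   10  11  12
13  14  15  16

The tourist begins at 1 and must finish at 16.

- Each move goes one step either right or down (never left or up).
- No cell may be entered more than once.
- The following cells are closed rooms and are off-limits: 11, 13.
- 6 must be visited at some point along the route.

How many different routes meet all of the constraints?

A right/down-only route from 1 to 16 makes exactly 3 down-moves and 3 right-moves in some order.
With no other constraints that would be C(6,3) = 20 routes.
Split at 6 and multiply the segment counts (each segment already excludes blocked cells): 1→6: 2; 6→16: 2; product = 4.
That gives 4 routes.

4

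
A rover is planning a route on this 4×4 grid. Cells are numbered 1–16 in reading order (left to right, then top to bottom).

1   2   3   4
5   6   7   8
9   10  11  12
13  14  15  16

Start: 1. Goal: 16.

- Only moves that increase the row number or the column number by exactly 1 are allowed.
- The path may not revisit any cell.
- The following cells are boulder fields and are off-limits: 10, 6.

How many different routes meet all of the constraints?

5

A right/down-only route from 1 to 16 makes exactly 3 down-moves and 3 right-moves in some order.
With no other constraints that would be C(6,3) = 20 routes.
Subtract routes through each blocked cell (inclusion–exclusion for overlaps): − through 6: 12 − through 10: 9 + through 6&10: 6 → 5.
That gives 5 routes.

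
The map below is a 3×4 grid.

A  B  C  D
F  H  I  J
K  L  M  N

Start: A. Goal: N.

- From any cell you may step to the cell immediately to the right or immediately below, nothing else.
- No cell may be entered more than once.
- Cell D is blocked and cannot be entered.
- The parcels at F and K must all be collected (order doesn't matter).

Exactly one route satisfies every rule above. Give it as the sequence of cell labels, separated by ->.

A -> F -> K -> L -> M -> N

Moves only go right or down, so the column and row indices never decrease.
Route from A: down 2 to K, right 3 to N — 5 moves in all.
Check: all required cells visited.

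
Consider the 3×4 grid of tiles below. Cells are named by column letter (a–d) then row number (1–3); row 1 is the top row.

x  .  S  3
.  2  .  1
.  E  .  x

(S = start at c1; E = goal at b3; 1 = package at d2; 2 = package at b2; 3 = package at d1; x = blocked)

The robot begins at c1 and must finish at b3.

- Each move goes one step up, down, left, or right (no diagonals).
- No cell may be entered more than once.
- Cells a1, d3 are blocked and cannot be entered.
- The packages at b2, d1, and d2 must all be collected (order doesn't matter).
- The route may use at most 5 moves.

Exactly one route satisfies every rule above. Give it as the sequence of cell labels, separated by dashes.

c1 - d1 - d2 - c2 - b2 - b3

The budget equals the shortest possible length, so every move has to be on a shortest route through the required cells.
Route from c1: right to d1, down to d2, 2× left (reaching b2), down to b3 — 5 moves in all.
Check: all required cells visited; 5 ≤ 5 moves.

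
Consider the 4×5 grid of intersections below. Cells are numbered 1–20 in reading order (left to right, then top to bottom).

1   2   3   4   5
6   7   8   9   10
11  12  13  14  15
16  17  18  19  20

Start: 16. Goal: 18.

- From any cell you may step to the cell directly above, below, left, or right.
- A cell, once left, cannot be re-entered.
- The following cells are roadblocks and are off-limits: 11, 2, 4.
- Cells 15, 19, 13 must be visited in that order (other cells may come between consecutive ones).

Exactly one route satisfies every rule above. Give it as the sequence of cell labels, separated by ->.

The waypoints must appear in the order 15, 19, 13, with no cell reused.
Route from 16: right to 17, 2× up (reaching 7), 3× right (reaching 10), 2× down (reaching 20), left to 19, up to 14, left to 13, down to 18 — 12 moves in all.
Check: order respected (15 at step 7, 19 at step 9, 13 at step 11).

16 -> 17 -> 12 -> 7 -> 8 -> 9 -> 10 -> 15 -> 20 -> 19 -> 14 -> 13 -> 18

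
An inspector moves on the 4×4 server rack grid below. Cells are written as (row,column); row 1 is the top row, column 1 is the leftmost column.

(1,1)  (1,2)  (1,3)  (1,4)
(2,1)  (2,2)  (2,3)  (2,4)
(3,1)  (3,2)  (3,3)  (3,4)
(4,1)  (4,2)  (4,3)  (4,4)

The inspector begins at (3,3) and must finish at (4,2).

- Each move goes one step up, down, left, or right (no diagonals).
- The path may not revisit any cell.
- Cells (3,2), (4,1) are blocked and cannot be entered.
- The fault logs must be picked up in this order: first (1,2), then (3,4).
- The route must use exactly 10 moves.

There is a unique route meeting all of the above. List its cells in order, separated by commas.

(3,3), (2,3), (2,2), (1,2), (1,3), (1,4), (2,4), (3,4), (4,4), (4,3), (4,2)

The waypoints must appear in the order (1,2), (3,4), with no cell reused.
Route from (3,3): up 1 to (2,3), left 1 to (2,2), up 1 to (1,2), right 2 to (1,4), down 3 to (4,4), left 2 to (4,2) — 10 moves in all.
Check: order respected ((1,2) at step 3, (3,4) at step 7); 10 moves as required.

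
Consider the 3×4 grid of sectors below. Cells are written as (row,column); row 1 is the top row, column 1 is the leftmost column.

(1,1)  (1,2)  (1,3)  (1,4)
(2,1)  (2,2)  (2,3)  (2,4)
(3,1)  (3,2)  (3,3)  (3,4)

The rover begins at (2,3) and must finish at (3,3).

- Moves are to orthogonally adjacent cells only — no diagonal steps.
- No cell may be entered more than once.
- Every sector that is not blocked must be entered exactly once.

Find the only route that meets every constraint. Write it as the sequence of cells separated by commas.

(2,3), (2,2), (3,2), (3,1), (2,1), (1,1), (1,2), (1,3), (1,4), (2,4), (3,4), (3,3)

Need to visit all 12 open cells exactly once, starting at (2,3) and ending at (3,3).
Route from (2,3): left to (2,2), down to (3,2), left to (3,1), 2× up (reaching (1,1)), 3× right (reaching (1,4)), 2× down (reaching (3,4)), left to (3,3) — 11 moves in all.
Check: all 12 open cells covered.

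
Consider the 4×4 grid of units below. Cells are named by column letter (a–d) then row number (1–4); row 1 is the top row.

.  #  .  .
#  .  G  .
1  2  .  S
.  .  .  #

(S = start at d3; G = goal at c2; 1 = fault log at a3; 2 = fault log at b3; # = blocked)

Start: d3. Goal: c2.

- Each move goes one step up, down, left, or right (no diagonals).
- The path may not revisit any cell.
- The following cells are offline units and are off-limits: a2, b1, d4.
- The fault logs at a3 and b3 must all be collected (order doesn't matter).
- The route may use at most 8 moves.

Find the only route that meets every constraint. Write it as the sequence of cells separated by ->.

The budget equals the shortest possible length, so every move has to be on a shortest route through the required cells.
Route from d3: left to c3, down to c4, 2× left (reaching a4), up to a3, right to b3, up to b2, right to c2 — 8 moves in all.
Check: all required cells visited; 8 ≤ 8 moves.

d3 -> c3 -> c4 -> b4 -> a4 -> a3 -> b3 -> b2 -> c2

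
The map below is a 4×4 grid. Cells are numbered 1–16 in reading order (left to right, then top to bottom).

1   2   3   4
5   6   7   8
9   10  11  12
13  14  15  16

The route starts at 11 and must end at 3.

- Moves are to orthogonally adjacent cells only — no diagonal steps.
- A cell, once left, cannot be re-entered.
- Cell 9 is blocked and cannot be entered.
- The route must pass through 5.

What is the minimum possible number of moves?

Any route passes through 5 somewhere between 11 and 3. Summing Manhattan distances along the two legs (11 → 5 → 3) gives a lower bound of 3 + 3 = 6 moves.
A route of 6 moves achieves this: 11 → 7 → 6 → 5 → 1 → 2 → 3.
Since 6 matches the lower bound, it is optimal.

6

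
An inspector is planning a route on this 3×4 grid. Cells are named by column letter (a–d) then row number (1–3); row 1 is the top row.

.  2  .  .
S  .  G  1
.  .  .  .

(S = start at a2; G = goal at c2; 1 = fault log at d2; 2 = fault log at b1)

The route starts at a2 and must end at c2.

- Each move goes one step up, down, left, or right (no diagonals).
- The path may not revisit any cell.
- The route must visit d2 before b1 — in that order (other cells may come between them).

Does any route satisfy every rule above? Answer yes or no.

yes

One route that works: a2 → a3 → b3 → c3 → d3 → d2 → d1 → c1 → b1 → b2 → c2.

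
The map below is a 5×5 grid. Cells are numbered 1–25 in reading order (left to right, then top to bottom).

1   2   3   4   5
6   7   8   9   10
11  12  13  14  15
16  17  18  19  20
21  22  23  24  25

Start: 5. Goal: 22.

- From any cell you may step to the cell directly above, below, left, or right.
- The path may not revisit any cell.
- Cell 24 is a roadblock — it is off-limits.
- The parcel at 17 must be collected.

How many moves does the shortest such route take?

7

Any route passes through 17 somewhere between 5 and 22. Summing Manhattan distances along the two legs (5 → 17 → 22) gives a lower bound of 6 + 1 = 7 moves.
A route of 7 moves achieves this: 5 → 10 → 15 → 20 → 19 → 18 → 17 → 22.
Since 7 matches the lower bound, it is optimal.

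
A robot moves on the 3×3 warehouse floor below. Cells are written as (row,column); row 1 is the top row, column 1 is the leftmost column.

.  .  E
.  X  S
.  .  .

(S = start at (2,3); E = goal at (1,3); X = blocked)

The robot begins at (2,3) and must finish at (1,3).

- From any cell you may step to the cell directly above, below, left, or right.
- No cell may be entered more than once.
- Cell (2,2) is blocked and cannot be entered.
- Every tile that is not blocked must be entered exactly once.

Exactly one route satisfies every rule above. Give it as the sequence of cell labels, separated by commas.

Need to visit all 8 open cells exactly once, starting at (2,3) and ending at (1,3).
Route from (2,3): down 1 to (3,3), left 2 to (3,1), up 2 to (1,1), right 2 to (1,3) — 7 moves in all.
Check: all 8 open cells covered.

(2,3), (3,3), (3,2), (3,1), (2,1), (1,1), (1,2), (1,3)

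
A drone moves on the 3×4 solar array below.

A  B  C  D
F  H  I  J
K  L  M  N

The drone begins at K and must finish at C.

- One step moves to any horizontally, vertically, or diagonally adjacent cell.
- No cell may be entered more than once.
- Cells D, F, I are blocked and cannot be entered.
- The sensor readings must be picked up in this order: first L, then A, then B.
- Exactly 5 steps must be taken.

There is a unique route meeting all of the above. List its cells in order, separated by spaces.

The waypoints must appear in the order L, A, B, with no cell reused.
Route from K: right to L, up to H, up-left to A, 2× right (reaching C) — 5 moves in all.
Check: order respected (L at step 1, A at step 3, B at step 4); 5 moves as required.

K L H A B C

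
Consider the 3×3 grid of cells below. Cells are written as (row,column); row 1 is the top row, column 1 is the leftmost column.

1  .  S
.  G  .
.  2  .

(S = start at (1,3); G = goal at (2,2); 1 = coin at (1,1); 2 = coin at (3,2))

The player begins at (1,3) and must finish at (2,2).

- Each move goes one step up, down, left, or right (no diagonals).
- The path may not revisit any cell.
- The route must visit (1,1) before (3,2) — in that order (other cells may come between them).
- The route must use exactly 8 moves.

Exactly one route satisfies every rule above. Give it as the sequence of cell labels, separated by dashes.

The waypoints must appear in the order (1,1), (3,2), with no cell reused.
Route from (1,3): left 2 to (1,1), down 2 to (3,1), right 2 to (3,3), up 1 to (2,3), left 1 to (2,2) — 8 moves in all.
Check: order respected (1 at step 2, 2 at step 5); 8 moves as required.

(1,3) - (1,2) - (1,1) - (2,1) - (3,1) - (3,2) - (3,3) - (2,3) - (2,2)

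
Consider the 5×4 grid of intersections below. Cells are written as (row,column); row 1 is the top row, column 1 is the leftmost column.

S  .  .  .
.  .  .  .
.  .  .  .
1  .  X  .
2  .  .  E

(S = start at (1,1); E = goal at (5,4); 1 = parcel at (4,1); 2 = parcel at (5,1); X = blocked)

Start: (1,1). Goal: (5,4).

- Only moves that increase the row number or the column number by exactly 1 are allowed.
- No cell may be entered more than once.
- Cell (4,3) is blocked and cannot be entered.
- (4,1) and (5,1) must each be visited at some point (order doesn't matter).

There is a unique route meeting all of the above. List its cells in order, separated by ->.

(1,1) -> (2,1) -> (3,1) -> (4,1) -> (5,1) -> (5,2) -> (5,3) -> (5,4)

Moves only go right or down, so the column and row indices never decrease.
Route from (1,1): 4× down (reaching (5,1)), 3× right (reaching (5,4)) — 7 moves in all.
Check: all required cells visited.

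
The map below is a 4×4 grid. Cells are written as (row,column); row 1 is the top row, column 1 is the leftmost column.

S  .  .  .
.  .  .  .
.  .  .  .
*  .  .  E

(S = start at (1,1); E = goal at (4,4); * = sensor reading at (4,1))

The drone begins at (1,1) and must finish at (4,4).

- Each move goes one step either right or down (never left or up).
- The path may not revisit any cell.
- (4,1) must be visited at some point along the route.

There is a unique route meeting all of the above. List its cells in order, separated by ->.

Moves only go right or down, so the column and row indices never decrease.
Route from (1,1): 3× down (reaching (4,1)), 3× right (reaching (4,4)) — 6 moves in all.
Check: all required cells visited.

(1,1) -> (2,1) -> (3,1) -> (4,1) -> (4,2) -> (4,3) -> (4,4)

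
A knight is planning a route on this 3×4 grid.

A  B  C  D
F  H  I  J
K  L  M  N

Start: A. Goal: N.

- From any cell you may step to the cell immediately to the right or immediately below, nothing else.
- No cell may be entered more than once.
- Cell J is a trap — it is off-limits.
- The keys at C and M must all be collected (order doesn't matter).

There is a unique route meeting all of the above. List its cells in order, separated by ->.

A -> B -> C -> I -> M -> N

Moves only go right or down, so the column and row indices never decrease.
Route from A: right 2 to C, down 2 to M, right 1 to N — 5 moves in all.
Check: all required cells visited.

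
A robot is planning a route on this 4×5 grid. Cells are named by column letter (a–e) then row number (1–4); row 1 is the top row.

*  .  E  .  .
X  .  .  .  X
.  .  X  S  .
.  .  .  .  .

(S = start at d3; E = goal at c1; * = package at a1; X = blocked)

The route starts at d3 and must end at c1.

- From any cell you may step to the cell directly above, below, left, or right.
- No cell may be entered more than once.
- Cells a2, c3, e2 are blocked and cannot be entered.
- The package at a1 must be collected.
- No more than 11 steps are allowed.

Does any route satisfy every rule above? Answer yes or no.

no

a1 must be visited but has only one open neighbour (b1), and it is neither the start nor the goal — the route would have to enter and leave through b1, re-entering it.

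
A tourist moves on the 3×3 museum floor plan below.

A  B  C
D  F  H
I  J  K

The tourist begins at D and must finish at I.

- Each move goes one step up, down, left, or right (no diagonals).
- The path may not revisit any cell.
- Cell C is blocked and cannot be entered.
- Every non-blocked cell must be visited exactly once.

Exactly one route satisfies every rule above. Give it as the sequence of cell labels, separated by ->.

Need to visit all 8 open cells exactly once, starting at D and ending at I.
Cell K has only two open neighbours (H and J), so the path must pass straight through it: one of those is the cell it's entered from and the other is where it exits.
Route from D: up to A, right to B, down to F, right to H, down to K, 2× left (reaching I) — 7 moves in all.
Check: all 8 open cells covered.

D -> A -> B -> F -> H -> K -> J -> I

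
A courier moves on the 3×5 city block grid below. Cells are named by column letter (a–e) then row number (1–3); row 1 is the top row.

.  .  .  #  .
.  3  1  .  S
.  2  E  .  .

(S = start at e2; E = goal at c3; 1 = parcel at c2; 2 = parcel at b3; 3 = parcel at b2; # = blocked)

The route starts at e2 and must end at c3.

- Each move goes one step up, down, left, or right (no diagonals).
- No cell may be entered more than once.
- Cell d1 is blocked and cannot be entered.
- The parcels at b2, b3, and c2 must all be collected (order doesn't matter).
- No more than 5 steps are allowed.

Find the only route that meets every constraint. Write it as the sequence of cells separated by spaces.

e2 d2 c2 b2 b3 c3

The budget equals the shortest possible length, so every move has to be on a shortest route through the required cells.
Route from e2: 3× left (reaching b2), down to b3, right to c3 — 5 moves in all.
Check: all required cells visited; 5 ≤ 5 moves.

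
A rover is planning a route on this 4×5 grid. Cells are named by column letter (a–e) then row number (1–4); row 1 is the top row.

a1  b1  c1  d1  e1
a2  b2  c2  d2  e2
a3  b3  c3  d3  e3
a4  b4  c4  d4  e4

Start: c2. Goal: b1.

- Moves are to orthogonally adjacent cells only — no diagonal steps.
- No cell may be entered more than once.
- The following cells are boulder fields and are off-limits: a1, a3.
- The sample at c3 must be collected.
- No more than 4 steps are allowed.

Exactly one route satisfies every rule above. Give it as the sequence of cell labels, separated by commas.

The budget equals the shortest possible length, so every move has to be on a shortest route through the required cells.
Route from c2: down 1 to c3, left 1 to b3, up 2 to b1 — 4 moves in all.
Check: all required cells visited; 4 ≤ 4 moves.

c2, c3, b3, b2, b1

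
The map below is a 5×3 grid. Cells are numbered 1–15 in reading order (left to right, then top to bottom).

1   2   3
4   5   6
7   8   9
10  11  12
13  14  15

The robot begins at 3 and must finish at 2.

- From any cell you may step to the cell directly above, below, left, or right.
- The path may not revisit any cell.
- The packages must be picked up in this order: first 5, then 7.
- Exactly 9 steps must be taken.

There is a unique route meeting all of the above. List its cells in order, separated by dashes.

3 - 6 - 5 - 8 - 11 - 10 - 7 - 4 - 1 - 2

The waypoints must appear in the order 5, 7, with no cell reused.
Route from 3: down to 6, left to 5, 2× down (reaching 11), left to 10, 3× up (reaching 1), right to 2 — 9 moves in all.
Check: order respected (5 at step 2, 7 at step 6); 9 moves as required.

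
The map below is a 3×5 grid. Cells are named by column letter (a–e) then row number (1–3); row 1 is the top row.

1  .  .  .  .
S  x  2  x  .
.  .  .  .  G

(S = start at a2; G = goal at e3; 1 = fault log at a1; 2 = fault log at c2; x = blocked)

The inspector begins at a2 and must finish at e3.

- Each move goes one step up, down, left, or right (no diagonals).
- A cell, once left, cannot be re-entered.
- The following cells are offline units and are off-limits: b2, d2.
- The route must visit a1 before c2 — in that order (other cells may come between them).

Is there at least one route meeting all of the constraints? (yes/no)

yes

One route that works: a2 → a1 → b1 → c1 → c2 → c3 → d3 → e3.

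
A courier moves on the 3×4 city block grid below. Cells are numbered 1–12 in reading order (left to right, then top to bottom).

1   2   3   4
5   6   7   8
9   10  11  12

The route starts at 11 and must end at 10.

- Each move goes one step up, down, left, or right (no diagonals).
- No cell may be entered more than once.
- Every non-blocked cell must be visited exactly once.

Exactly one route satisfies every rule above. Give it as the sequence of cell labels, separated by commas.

11, 12, 8, 4, 3, 7, 6, 2, 1, 5, 9, 10

Need to visit all 12 open cells exactly once, starting at 11 and ending at 10.
Route from 11: right 1 to 12, up 2 to 4, left 1 to 3, down 1 to 7, left 1 to 6, up 1 to 2, left 1 to 1, down 2 to 9, right 1 to 10 — 11 moves in all.
Check: all 12 open cells covered.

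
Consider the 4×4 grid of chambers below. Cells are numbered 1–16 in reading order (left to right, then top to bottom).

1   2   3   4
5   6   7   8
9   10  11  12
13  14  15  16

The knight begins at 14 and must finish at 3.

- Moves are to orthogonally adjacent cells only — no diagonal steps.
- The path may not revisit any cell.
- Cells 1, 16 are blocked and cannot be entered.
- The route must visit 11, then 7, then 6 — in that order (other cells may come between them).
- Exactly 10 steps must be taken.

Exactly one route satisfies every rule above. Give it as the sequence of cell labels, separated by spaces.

14 13 9 10 11 12 8 7 6 2 3

The waypoints must appear in the order 11, 7, 6, with no cell reused.
Route from 14: left 1 to 13, up 1 to 9, right 3 to 12, up 1 to 8, left 2 to 6, up 1 to 2, right 1 to 3 — 10 moves in all.
Check: order respected (11 at step 4, 7 at step 7, 6 at step 8); 10 moves as required.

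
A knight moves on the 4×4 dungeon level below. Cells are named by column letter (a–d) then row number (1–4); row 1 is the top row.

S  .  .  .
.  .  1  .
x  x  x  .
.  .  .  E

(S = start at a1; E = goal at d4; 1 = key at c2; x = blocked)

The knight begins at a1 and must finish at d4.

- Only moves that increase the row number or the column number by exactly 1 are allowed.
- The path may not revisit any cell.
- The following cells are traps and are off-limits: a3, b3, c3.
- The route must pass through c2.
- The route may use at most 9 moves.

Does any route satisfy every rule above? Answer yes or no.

yes

One route that works: a1 → a2 → b2 → c2 → d2 → d3 → d4.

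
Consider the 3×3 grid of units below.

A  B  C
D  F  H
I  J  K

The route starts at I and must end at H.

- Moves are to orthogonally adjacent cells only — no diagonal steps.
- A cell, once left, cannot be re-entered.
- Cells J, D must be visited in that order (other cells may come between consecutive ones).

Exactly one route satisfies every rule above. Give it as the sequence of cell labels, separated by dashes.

I - J - F - D - A - B - C - H

The waypoints must appear in the order J, D, with no cell reused.
Route from I: right to J, up to F, left to D, up to A, 2× right (reaching C), down to H — 7 moves in all.
Check: order respected (J at step 1, D at step 3).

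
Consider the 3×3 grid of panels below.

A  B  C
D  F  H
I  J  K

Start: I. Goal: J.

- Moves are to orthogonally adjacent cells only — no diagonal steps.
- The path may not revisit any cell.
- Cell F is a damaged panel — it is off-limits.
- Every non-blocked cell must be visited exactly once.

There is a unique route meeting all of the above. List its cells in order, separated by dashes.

Need to visit all 8 open cells exactly once, starting at I and ending at J.
Cell K has only two open neighbours (H and J), so the path must pass straight through it: one of those is the cell it's entered from and the other is where it exits.
Route from I: 2× up (reaching A), 2× right (reaching C), 2× down (reaching K), left to J — 7 moves in all.
Check: all 8 open cells covered.

I - D - A - B - C - H - K - J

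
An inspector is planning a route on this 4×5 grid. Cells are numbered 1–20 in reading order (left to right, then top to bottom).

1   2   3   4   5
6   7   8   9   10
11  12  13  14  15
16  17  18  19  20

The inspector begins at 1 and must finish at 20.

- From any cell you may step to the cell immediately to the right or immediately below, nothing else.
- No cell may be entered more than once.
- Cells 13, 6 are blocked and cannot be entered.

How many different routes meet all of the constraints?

A right/down-only route from 1 to 20 makes exactly 3 down-moves and 4 right-moves in some order.
With no other constraints that would be C(7,3) = 35 routes.
Subtract routes through each blocked cell (inclusion–exclusion for overlaps): − through 6: 15 − through 13: 18 + through 6&13: 9 → 11.
That gives 11 routes.

11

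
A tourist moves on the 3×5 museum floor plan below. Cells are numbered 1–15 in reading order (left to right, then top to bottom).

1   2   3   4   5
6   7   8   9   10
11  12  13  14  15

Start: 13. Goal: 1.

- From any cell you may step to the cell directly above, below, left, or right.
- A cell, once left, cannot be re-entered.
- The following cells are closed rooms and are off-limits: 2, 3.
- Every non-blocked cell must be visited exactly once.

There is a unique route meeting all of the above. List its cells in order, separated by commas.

13, 14, 15, 10, 5, 4, 9, 8, 7, 12, 11, 6, 1

Need to visit all 13 open cells exactly once, starting at 13 and ending at 1.
Cell 4 has only two open neighbours (9 and 5), so the path must pass straight through it: one of those is the cell it's entered from and the other is where it exits.
Route from 13: right 2 to 15, up 2 to 5, left 1 to 4, down 1 to 9, left 2 to 7, down 1 to 12, left 1 to 11, up 2 to 1 — 12 moves in all.
Check: all 13 open cells covered.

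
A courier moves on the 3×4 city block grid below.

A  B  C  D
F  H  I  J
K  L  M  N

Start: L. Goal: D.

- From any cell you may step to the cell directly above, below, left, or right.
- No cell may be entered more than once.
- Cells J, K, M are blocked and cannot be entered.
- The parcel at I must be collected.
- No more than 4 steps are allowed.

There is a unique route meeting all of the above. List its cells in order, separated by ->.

Any route must reach I and still end at D within 4 moves, so the order of the required stops is forced.
Route from L: up 1 to H, right 1 to I, up 1 to C, right 1 to D — 4 moves in all.
Check: all required cells visited; 4 ≤ 4 moves.

L -> H -> I -> C -> D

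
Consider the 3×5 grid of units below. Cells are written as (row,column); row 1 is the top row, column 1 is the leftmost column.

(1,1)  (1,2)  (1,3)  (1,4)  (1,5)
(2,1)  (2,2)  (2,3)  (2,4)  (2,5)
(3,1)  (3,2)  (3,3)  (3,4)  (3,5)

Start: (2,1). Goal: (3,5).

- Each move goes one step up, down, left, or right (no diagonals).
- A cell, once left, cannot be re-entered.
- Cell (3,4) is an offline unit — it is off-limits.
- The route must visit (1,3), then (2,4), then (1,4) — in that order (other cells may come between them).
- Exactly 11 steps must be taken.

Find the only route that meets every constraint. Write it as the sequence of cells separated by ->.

(2,1) -> (3,1) -> (3,2) -> (2,2) -> (1,2) -> (1,3) -> (2,3) -> (2,4) -> (1,4) -> (1,5) -> (2,5) -> (3,5)

The waypoints must appear in the order (1,3), (2,4), (1,4), with no cell reused.
Route from (2,1): down to (3,1), right to (3,2), 2× up (reaching (1,2)), right to (1,3), down to (2,3), right to (2,4), up to (1,4), right to (1,5), 2× down (reaching (3,5)) — 11 moves in all.
Check: order respected ((1,3) at step 5, (2,4) at step 7, (1,4) at step 8); 11 moves as required.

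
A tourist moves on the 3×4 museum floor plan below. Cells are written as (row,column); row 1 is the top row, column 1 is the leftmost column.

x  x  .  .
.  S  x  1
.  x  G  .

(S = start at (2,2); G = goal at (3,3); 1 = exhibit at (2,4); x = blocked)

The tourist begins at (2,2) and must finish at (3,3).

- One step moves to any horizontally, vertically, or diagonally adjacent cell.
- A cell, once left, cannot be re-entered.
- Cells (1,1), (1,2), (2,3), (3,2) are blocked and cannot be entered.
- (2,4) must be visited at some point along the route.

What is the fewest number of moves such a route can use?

3

Any route passes through (2,4) somewhere between (2,2) and (3,3). Summing Chebyshev distances along the two legs ((2,2) → (2,4) → (3,3)) gives a lower bound of 2 + 1 = 3 moves.
A route of 3 moves achieves this: (2,2) → (1,3) → (2,4) → (3,3).
Since 3 matches the lower bound, it is optimal.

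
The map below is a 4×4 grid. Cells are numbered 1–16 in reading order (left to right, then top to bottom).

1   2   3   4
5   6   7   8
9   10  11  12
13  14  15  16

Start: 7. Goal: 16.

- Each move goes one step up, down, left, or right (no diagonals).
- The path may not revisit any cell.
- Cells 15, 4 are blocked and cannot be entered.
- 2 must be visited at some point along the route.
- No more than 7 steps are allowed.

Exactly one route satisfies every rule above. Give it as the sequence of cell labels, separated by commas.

The 7-move cap with required stops at 2 leaves no slack for detours.
Route from 7: up to 3, left to 2, 2× down (reaching 10), 2× right (reaching 12), down to 16 — 7 moves in all.
Check: all required cells visited; 7 ≤ 7 moves.

7, 3, 2, 6, 10, 11, 12, 16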